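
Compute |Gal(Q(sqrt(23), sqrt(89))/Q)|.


The 2 square roots of distinct primes are multiplicatively independent over Q,
so [K:Q] = 2^2 and Gal(K/Q) is isomorphic to (Z/2Z)^2.
|Gal| = 2^2 = 4

4


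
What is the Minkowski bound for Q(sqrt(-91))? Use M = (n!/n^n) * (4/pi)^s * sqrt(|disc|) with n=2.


d = -91, d mod 4 = 1, so disc(K) = d = -91; |disc(K)| = 91
Imaginary quadratic field, so n = 2, s = r2 = 1, r1 = 0
M = (n!/n^n) * (4/pi)^s * sqrt(|disc(K)|) = (2!/2^2) * (4/pi)^1 * sqrt(91)
= 0.5 * 1.273240 * 9.539392
= 6.0730

6.0730


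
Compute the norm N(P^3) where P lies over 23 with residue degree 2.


N(P^a) = p^(a*f)
= 23^(3*2)
= 23^6
= 148035889

148035889


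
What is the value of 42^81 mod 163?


p = 163 is prime and the exponent is (p-1)/2 = 81, so by Euler's criterion 42^81 = (42/163) = +1 or -1 mod 163.
Compute by square-and-multiply:
  81 = 64 + 16 + 1 (binary 1010001)
  Repeated squaring mod 163: 42^1 = 42, 42^2 = 134, 42^4 = 26, 42^8 = 24, 42^16 = 87, 42^32 = 71, 42^64 = 151
  42^81 = 42^64 * 42^16 * 42^1 = 151 * 87 * 42 mod 163
    151 * 87 = 13137 = 97 mod 163
    97 * 42 = 4074 = 162 mod 163
  42^81 = 162 mod 163
Result 162 = p - 1 = -1 mod 163: 42 is a quadratic non-residue mod 163. As a residue in [0, p-1] the value is 162.
42^81 mod 163 = 162

162


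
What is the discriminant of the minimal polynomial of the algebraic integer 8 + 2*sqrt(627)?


The element 8 + 2*sqrt(627) has minimal polynomial:
x^2 - 16*x - 2444
Discriminant = (-16)^2 - 4*(-2444)
= 256 + 9776
= 10032

10032


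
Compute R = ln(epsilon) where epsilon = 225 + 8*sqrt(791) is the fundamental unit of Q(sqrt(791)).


epsilon = 225 + 8*sqrt(791)
= 449.9978
R = ln(449.9978)
= 6.1092

6.1092


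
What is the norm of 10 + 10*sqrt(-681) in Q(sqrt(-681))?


N(a + b*sqrt(d)) = a^2 - d*b^2
= (10)^2 - (-681)*(10)^2
= 100 + 68100
= 68200

68200


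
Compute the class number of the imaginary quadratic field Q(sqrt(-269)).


K = Q(sqrt(-269)). d mod 4 = 3, so D = disc(K) = 4d = -1076
h(K) equals the number of primitive reduced positive-definite forms (a, b, c) = a*x^2 + b*x*y + c*y^2 with b^2 - 4ac = D,
where reduced means |b| <= a <= c, with b >= 0 whenever |b| = a or a = c, and primitive means gcd(a, b, c) = 1.
Reduced forces 3a^2 <= |D| = 1076, so 1 <= a <= 18; b must have the parity of D, and c = (b^2 - D)/(4a) must be an integer >= a.
Enumerate a = 1..18, b in [-a, a]:
  a=1: (1, 0, 269)  [1]
  a=2: (2, 2, 135)  [1]
  a=3: (3, -2, 90), (3, 2, 90)  [2]
  a=4: none
  a=5: (5, -2, 54), (5, 2, 54)  [2]
  a=6: (6, -2, 45), (6, 2, 45)  [2]
  a=7: (7, -4, 39), (7, 4, 39)  [2]
  a=8: none
  a=9: (9, -2, 30), (9, 2, 30)  [2]
  a=10: (10, -2, 27), (10, 2, 27)  [2]
  a=11..12: none
  a=13: (13, -4, 21), (13, 4, 21)  [2]
  a=14: (14, -10, 21), (14, 10, 21)  [2]
  a=15: (15, -8, 19), (15, -2, 18), (15, 2, 18), (15, 8, 19)  [4]
  a=16..18: none
Total reduced forms: 1 + 1 + 2 + 2 + 2 + 2 + 2 + 2 + 2 + 2 + 4 = 22
h = 22

22


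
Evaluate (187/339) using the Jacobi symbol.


Compute (187/339) via quadratic reciprocity:
  reciprocity: (187/339) -> -(339/187)
  reduce: (152/187)
  pull out 2: (2/187) = -1  (since 187 mod 8 = 3)
  pull out 2: (2/187) = -1  (since 187 mod 8 = 3)
  pull out 2: (2/187) = -1  (since 187 mod 8 = 3)
  reciprocity: (19/187) -> -(187/19)
  reduce: (16/19)
  pull out 2: (2/19) = -1  (since 19 mod 8 = 3)
  pull out 2: (2/19) = -1  (since 19 mod 8 = 3)
  pull out 2: (2/19) = -1  (since 19 mod 8 = 3)
  pull out 2: (2/19) = -1  (since 19 mod 8 = 3)
  (1/19) = 1
Product of signs = -1

-1


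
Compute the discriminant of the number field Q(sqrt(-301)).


For K = Q(sqrt(d)) with d squarefree: disc(K) = d if d = 1 mod 4, and disc(K) = 4d if d = 2 or 3 mod 4.
Here d = -301, and d mod 4 = 3.
d = 3 mod 4, not 1 (O_K = Z[sqrt(d)]), so disc(K) = 4d = 4 * (-301) = -1204

-1204


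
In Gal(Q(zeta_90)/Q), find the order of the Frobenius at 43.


The Frobenius at p in Gal(Q(zeta_n)/Q) = (Z/nZ)* is the class of p, so its order is ord_90(43), the smallest k >= 1 with 43^k = 1 mod 90.
n = 90 = 2 * 3^2 * 5, phi(90) = 24; the order divides phi(n).
Divisors of 24: 1, 2, 3, 4, 6, 8, 12, 24
Repeated squaring mod 90: 43^1 = 43, 43^2 = 49, 43^4 = 61, 43^8 = 31, 43^16 = 61
Test divisors in increasing order:
  k=1: 43^1 = 43 mod 90
  k=2: 43^2 = 49 mod 90
  k=3: 43^3 = 49 * 43 = 37 mod 90
  k=4: 43^4 = 61 mod 90
  k=6: 43^6 = 61 * 49 = 19 mod 90
  k=8: 43^8 = 31 mod 90
  k=12: 43^12 = 31 * 61 = 1 mod 90  <- first divisor giving 1
Order = 12

12


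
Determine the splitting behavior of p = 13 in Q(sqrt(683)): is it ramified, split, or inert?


K = Q(sqrt(683)). Since d mod 4 = 3, disc(K) = 2732.
Check p | disc: 2732 mod 13 = 2.
p does not divide disc. Compute Legendre symbol (d/p):
7^((13-1)/2) mod 13 = -1
(d/p) = -1, so p is inert: (p) stays prime with e=1, f=2, g=1.
Therefore p is inert.

inert


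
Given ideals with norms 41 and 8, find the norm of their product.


N(IJ) = N(I) * N(J)
= 41 * 8
= 328

328


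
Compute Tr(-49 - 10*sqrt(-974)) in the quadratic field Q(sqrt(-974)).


Tr(a + b*sqrt(d)) = (a + b*sqrt(d)) + (a - b*sqrt(d)) = 2a
= 2 * (-49)
= -98

-98


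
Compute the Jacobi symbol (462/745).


Compute (462/745) via quadratic reciprocity:
  pull out 2: (2/745) = +1  (since 745 mod 8 = 1)
  reciprocity: (231/745) -> +(745/231)
  reduce: (52/231)
  pull out 2: (2/231) = +1  (since 231 mod 8 = 7)
  pull out 2: (2/231) = +1  (since 231 mod 8 = 7)
  reciprocity: (13/231) -> +(231/13)
  reduce: (10/13)
  pull out 2: (2/13) = -1  (since 13 mod 8 = 5)
  reciprocity: (5/13) -> +(13/5)
  reduce: (3/5)
  reciprocity: (3/5) -> +(5/3)
  reduce: (2/3)
  pull out 2: (2/3) = -1  (since 3 mod 8 = 3)
  (1/3) = 1
Product of signs = 1

1


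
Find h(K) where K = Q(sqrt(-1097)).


K = Q(sqrt(-1097)). d mod 4 = 3, so D = disc(K) = 4d = -4388
h(K) equals the number of primitive reduced positive-definite forms (a, b, c) = a*x^2 + b*x*y + c*y^2 with b^2 - 4ac = D,
where reduced means |b| <= a <= c, with b >= 0 whenever |b| = a or a = c, and primitive means gcd(a, b, c) = 1.
Reduced forces 3a^2 <= |D| = 4388, so 1 <= a <= 38; b must have the parity of D, and c = (b^2 - D)/(4a) must be an integer >= a.
Enumerate a = 1..38, b in [-a, a]:
  a=1: (1, 0, 1097)  [1]
  a=2: (2, 2, 549)  [1]
  a=3: (3, -2, 366), (3, 2, 366)  [2]
  a=4..5: none
  a=6: (6, -2, 183), (6, 2, 183)  [2]
  a=7: (7, -6, 158), (7, 6, 158)  [2]
  a=8: none
  a=9: (9, -2, 122), (9, 2, 122)  [2]
  a=10: none
  a=11: (11, -10, 102), (11, 10, 102)  [2]
  a=12..13: none
  a=14: (14, -6, 79), (14, 6, 79)  [2]
  a=15..16: none
  a=17: (17, -10, 66), (17, 10, 66)  [2]
  a=18: (18, -2, 61), (18, 2, 61)  [2]
  a=19: (19, -18, 62), (19, 18, 62)  [2]
  a=20: none
  a=21: (21, -20, 57), (21, -8, 53), (21, 8, 53), (21, 20, 57)  [4]
  a=22: (22, -10, 51), (22, 10, 51)  [2]
  a=23..26: none
  a=27: (27, -16, 43), (27, 16, 43)  [2]
  a=28: none
  a=29: (29, -22, 42), (29, 22, 42)  [2]
  a=30: none
  a=31: (31, -18, 38), (31, 18, 38)  [2]
  a=32: none
  a=33: (33, -32, 41), (33, -10, 34), (33, 10, 34), (33, 32, 41)  [4]
  a=34..38: none
Total reduced forms: 1 + 1 + 2 + 2 + 2 + 2 + 2 + 2 + 2 + 2 + 2 + 4 + 2 + 2 + 2 + 2 + 4 = 36
h = 36

36


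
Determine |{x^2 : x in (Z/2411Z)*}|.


For prime p, the number of non-zero quadratic residues is (p-1)/2.
= (2411-1)/2
= 1205

1205


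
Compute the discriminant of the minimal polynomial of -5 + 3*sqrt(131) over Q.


The element -5 + 3*sqrt(131) has minimal polynomial:
x^2 + 10*x - 1154
Discriminant = (10)^2 - 4*(-1154)
= 100 + 4616
= 4716

4716


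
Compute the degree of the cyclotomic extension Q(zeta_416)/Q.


The degree equals Euler's totient phi(416).
416 = 2^5 * 13
phi(416) = 192

192


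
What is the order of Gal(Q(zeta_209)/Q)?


|Gal(Q(zeta_209)/Q)| = phi(209)
= 180

180


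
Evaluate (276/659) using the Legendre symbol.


p = 659 is prime, so compute (276/659) with the reciprocity algorithm (Jacobi-symbol steps: pull out 2s via (2/n), flip via reciprocity, reduce):
  pull out 2: (2/659) = -1  (since 659 mod 8 = 3)
  pull out 2: (2/659) = -1  (since 659 mod 8 = 3)
  reciprocity: (69/659) -> +(659/69)
  reduce: (38/69)
  pull out 2: (2/69) = -1  (since 69 mod 8 = 5)
  reciprocity: (19/69) -> +(69/19)
  reduce: (12/19)
  pull out 2: (2/19) = -1  (since 19 mod 8 = 3)
  pull out 2: (2/19) = -1  (since 19 mod 8 = 3)
  reciprocity: (3/19) -> -(19/3)
  reduce: (1/3)
  (1/3) = 1
Product of signs = 1
(276/659) = 1

1


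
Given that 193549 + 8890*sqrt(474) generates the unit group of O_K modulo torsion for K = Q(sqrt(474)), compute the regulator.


epsilon = 193549 + 8890*sqrt(474)
= 387098.0000
R = ln(387098.0000)
= 12.8664

12.8664


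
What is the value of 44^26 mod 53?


p = 53 is prime and the exponent is (p-1)/2 = 26, so by Euler's criterion 44^26 = (44/53) = +1 or -1 mod 53.
Compute by square-and-multiply:
  26 = 16 + 8 + 2 (binary 11010)
  Repeated squaring mod 53: 44^1 = 44, 44^2 = 28, 44^4 = 42, 44^8 = 15, 44^16 = 13
  44^26 = 44^16 * 44^8 * 44^2 = 13 * 15 * 28 mod 53
    13 * 15 = 195 = 36 mod 53
    36 * 28 = 1008 = 1 mod 53
  44^26 = 1 mod 53
Result 1: 44 is a quadratic residue mod 53.
44^26 mod 53 = 1

1


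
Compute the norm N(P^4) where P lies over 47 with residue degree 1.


N(P^a) = p^(a*f)
= 47^(4*1)
= 47^4
= 4879681

4879681


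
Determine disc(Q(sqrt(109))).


For K = Q(sqrt(d)) with d squarefree: disc(K) = d if d = 1 mod 4, and disc(K) = 4d if d = 2 or 3 mod 4.
Here d = 109, and d mod 4 = 1.
d = 1 mod 4 (O_K = Z[(1+sqrt(d))/2]), so disc(K) = d = 109

109


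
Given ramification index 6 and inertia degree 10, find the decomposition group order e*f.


|D_P| = e * f
= 6 * 10
= 60

60


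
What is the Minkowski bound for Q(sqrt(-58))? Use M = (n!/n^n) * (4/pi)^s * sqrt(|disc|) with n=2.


d = -58, d mod 4 = 2, so disc(K) = 4d = -232; |disc(K)| = 232
Imaginary quadratic field, so n = 2, s = r2 = 1, r1 = 0
M = (n!/n^n) * (4/pi)^s * sqrt(|disc(K)|) = (2!/2^2) * (4/pi)^1 * sqrt(232)
= 0.5 * 1.273240 * 15.231546
= 9.6967

9.6967


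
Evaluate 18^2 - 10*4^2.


x^2 - d*y^2
= 18^2 - 10*4^2
= 324 - 160
= 164

164


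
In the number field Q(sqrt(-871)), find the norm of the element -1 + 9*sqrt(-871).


N(a + b*sqrt(d)) = a^2 - d*b^2
= (-1)^2 - (-871)*(9)^2
= 1 + 70551
= 70552

70552


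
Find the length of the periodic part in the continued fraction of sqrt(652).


Run the CF algorithm for sqrt(652).
a_0 = floor(sqrt(652)) = 25; set m_0=0, q_0=1.
Recurrence: m' = q*a - m,  q' = (d - m'^2)/q,  a' = floor((a_0 + m')/q').
  step 1: m=25, q=27, a=1
  step 2: m=2, q=24, a=1
  step 3: m=22, q=7, a=6
  step 4: m=20, q=36, a=1
  step 5: m=16, q=11, a=3
  step 6: m=17, q=33, a=1
  step 7: m=16, q=12, a=3
  step 8: m=20, q=21, a=2
  step 9: m=22, q=8, a=5
  step 10: m=18, q=41, a=1
  step 11: m=23, q=3, a=16
  step 12: m=25, q=9, a=5
  step 13: m=20, q=28, a=1
  step 14: m=8, q=21, a=1
  step 15: m=13, q=23, a=1
  step 16: m=10, q=24, a=1
  step 17: m=14, q=19, a=2
  step 18: m=24, q=4, a=12
  step 19: m=24, q=19, a=2
  step 20: m=14, q=24, a=1
  step 21: m=10, q=23, a=1
  step 22: m=13, q=21, a=1
  step 23: m=8, q=28, a=1
  step 24: m=20, q=9, a=5
  step 25: m=25, q=3, a=16
  step 26: m=23, q=41, a=1
  step 27: m=18, q=8, a=5
  step 28: m=22, q=21, a=2
  step 29: m=20, q=12, a=3
  step 30: m=16, q=33, a=1
  step 31: m=17, q=11, a=3
  step 32: m=16, q=36, a=1
  step 33: m=20, q=7, a=6
  step 34: m=22, q=24, a=1
  step 35: m=2, q=27, a=1
  step 36: m=25, q=1, a=50
a_36 = 2*a_0 = 50, so the period closes here.
sqrt(652) = [25; 1, 1, 6, 1, 3, 1, 3, 2, 5, 1, 16, 5, 1, 1, 1, 1, 2, 12, 2, 1, 1, 1, 1, 5, 16, 1, 5, 2, 3, 1, 3, 1, 6, 1, 1, 50]
Period length = 36

36


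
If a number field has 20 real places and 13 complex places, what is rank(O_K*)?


By Dirichlet's unit theorem:
rank = r1 + r2 - 1
= 20 + 13 - 1
= 32

32


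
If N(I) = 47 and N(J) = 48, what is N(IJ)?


N(IJ) = N(I) * N(J)
= 47 * 48
= 2256

2256


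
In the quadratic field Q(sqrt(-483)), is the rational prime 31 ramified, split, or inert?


K = Q(sqrt(-483)). Since d mod 4 = 1, disc(K) = -483.
Check p | disc: -483 mod 31 = 13.
p does not divide disc. Compute Legendre symbol (d/p):
13^((31-1)/2) mod 31 = -1
(d/p) = -1, so p is inert: (p) stays prime with e=1, f=2, g=1.
Therefore p is inert.

inert


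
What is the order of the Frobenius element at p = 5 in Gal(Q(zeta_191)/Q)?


The Frobenius at p in Gal(Q(zeta_n)/Q) = (Z/nZ)* is the class of p, so its order is ord_191(5), the smallest k >= 1 with 5^k = 1 mod 191.
n = 191 = 191, phi(191) = 190; the order divides phi(n).
Divisors of 190: 1, 2, 5, 10, 19, 38, 95, 190
Repeated squaring mod 191: 5^1 = 5, 5^2 = 25, 5^4 = 52, 5^8 = 30, 5^16 = 136, 5^32 = 160, 5^64 = 6, 5^128 = 36
Test divisors in increasing order:
  k=1: 5^1 = 5 mod 191
  k=2: 5^2 = 25 mod 191
  k=5: 5^5 = 52 * 5 = 69 mod 191
  k=10: 5^10 = 30 * 25 = 177 mod 191
  k=19: 5^19 = 136 * 25 * 5 = 1 mod 191  <- first divisor giving 1
Order = 19

19


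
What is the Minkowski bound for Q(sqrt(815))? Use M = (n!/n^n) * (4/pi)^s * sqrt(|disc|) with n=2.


d = 815, d mod 4 = 3, so disc(K) = 4d = 3260; |disc(K)| = 3260
Real quadratic field, so n = 2, s = r2 = 0, r1 = 2
M = (n!/n^n) * (4/pi)^s * sqrt(|disc(K)|) = (2!/2^2) * (4/pi)^0 * sqrt(3260)
= 0.5 * 1.000000 * 57.096410
= 28.5482

28.5482


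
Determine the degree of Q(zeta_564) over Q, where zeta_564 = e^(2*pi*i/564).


The degree equals Euler's totient phi(564).
564 = 2^2 * 3 * 47
phi(564) = 184

184


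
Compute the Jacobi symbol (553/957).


Compute (553/957) via quadratic reciprocity:
  reciprocity: (553/957) -> +(957/553)
  reduce: (404/553)
  pull out 2: (2/553) = +1  (since 553 mod 8 = 1)
  pull out 2: (2/553) = +1  (since 553 mod 8 = 1)
  reciprocity: (101/553) -> +(553/101)
  reduce: (48/101)
  pull out 2: (2/101) = -1  (since 101 mod 8 = 5)
  pull out 2: (2/101) = -1  (since 101 mod 8 = 5)
  pull out 2: (2/101) = -1  (since 101 mod 8 = 5)
  pull out 2: (2/101) = -1  (since 101 mod 8 = 5)
  reciprocity: (3/101) -> +(101/3)
  reduce: (2/3)
  pull out 2: (2/3) = -1  (since 3 mod 8 = 3)
  (1/3) = 1
Product of signs = -1

-1


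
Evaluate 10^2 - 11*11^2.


x^2 - d*y^2
= 10^2 - 11*11^2
= 100 - 1331
= -1231

-1231


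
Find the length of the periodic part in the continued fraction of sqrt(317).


Run the CF algorithm for sqrt(317).
a_0 = floor(sqrt(317)) = 17; set m_0=0, q_0=1.
Recurrence: m' = q*a - m,  q' = (d - m'^2)/q,  a' = floor((a_0 + m')/q').
  step 1: m=17, q=28, a=1
  step 2: m=11, q=7, a=4
  step 3: m=17, q=4, a=8
  step 4: m=15, q=23, a=1
  step 5: m=8, q=11, a=2
  step 6: m=14, q=11, a=2
  step 7: m=8, q=23, a=1
  step 8: m=15, q=4, a=8
  step 9: m=17, q=7, a=4
  step 10: m=11, q=28, a=1
  step 11: m=17, q=1, a=34
a_11 = 2*a_0 = 34, so the period closes here.
sqrt(317) = [17; 1, 4, 8, 1, 2, 2, 1, 8, 4, 1, 34]
Period length = 11

11


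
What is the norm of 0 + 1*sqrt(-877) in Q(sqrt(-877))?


N(a + b*sqrt(d)) = a^2 - d*b^2
= (0)^2 - (-877)*(1)^2
= 0 + 877
= 877

877


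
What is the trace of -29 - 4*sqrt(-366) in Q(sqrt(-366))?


Tr(a + b*sqrt(d)) = (a + b*sqrt(d)) + (a - b*sqrt(d)) = 2a
= 2 * (-29)
= -58

-58


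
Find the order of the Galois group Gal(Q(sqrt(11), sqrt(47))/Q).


The 2 square roots of distinct primes are multiplicatively independent over Q,
so [K:Q] = 2^2 and Gal(K/Q) is isomorphic to (Z/2Z)^2.
|Gal| = 2^2 = 4

4


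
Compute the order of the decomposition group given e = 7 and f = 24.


|D_P| = e * f
= 7 * 24
= 168

168


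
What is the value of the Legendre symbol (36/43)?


p = 43 is prime, so compute (36/43) with the reciprocity algorithm (Jacobi-symbol steps: pull out 2s via (2/n), flip via reciprocity, reduce):
  pull out 2: (2/43) = -1  (since 43 mod 8 = 3)
  pull out 2: (2/43) = -1  (since 43 mod 8 = 3)
  reciprocity: (9/43) -> +(43/9)
  reduce: (7/9)
  reciprocity: (7/9) -> +(9/7)
  reduce: (2/7)
  pull out 2: (2/7) = +1  (since 7 mod 8 = 7)
  (1/7) = 1
Product of signs = 1
(36/43) = 1

1


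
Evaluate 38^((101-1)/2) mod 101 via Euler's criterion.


p = 101 is prime and the exponent is (p-1)/2 = 50, so by Euler's criterion 38^50 = (38/101) = +1 or -1 mod 101.
Compute by square-and-multiply:
  50 = 32 + 16 + 2 (binary 110010)
  Repeated squaring mod 101: 38^1 = 38, 38^2 = 30, 38^4 = 92, 38^8 = 81, 38^16 = 97, 38^32 = 16
  38^50 = 38^32 * 38^16 * 38^2 = 16 * 97 * 30 mod 101
    16 * 97 = 1552 = 37 mod 101
    37 * 30 = 1110 = 100 mod 101
  38^50 = 100 mod 101
Result 100 = p - 1 = -1 mod 101: 38 is a quadratic non-residue mod 101. As a residue in [0, p-1] the value is 100.
38^50 mod 101 = 100

100


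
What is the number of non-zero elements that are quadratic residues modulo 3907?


For prime p, the number of non-zero quadratic residues is (p-1)/2.
= (3907-1)/2
= 1953

1953


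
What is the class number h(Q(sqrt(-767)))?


K = Q(sqrt(-767)). d mod 4 = 1, so D = disc(K) = d = -767
h(K) equals the number of primitive reduced positive-definite forms (a, b, c) = a*x^2 + b*x*y + c*y^2 with b^2 - 4ac = D,
where reduced means |b| <= a <= c, with b >= 0 whenever |b| = a or a = c, and primitive means gcd(a, b, c) = 1.
Reduced forces 3a^2 <= |D| = 767, so 1 <= a <= 15; b must have the parity of D, and c = (b^2 - D)/(4a) must be an integer >= a.
Enumerate a = 1..15, b in [-a, a]:
  a=1: (1, 1, 192)  [1]
  a=2: (2, -1, 96), (2, 1, 96)  [2]
  a=3: (3, -1, 64), (3, 1, 64)  [2]
  a=4: (4, -1, 48), (4, 1, 48)  [2]
  a=5: none
  a=6: (6, -5, 33), (6, -1, 32), (6, 1, 32), (6, 5, 33)  [4]
  a=7: none
  a=8: (8, -1, 24), (8, 1, 24)  [2]
  a=9: (9, -5, 22), (9, 5, 22)  [2]
  a=10: none
  a=11: (11, -5, 18), (11, 5, 18)  [2]
  a=12: (12, -7, 17), (12, -1, 16), (12, 1, 16), (12, 7, 17)  [4]
  a=13: (13, 13, 18)  [1]
  a=14..15: none
Total reduced forms: 1 + 2 + 2 + 2 + 4 + 2 + 2 + 2 + 4 + 1 = 22
h = 22

22


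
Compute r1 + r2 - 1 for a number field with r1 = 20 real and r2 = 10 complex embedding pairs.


By Dirichlet's unit theorem:
rank = r1 + r2 - 1
= 20 + 10 - 1
= 29

29


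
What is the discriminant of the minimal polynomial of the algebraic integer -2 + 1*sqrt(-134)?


The element -2 + 1*sqrt(-134) has minimal polynomial:
x^2 + 4*x + 138
Discriminant = (4)^2 - 4*(138)
= 16 - 552
= -536

-536


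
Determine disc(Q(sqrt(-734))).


For K = Q(sqrt(d)) with d squarefree: disc(K) = d if d = 1 mod 4, and disc(K) = 4d if d = 2 or 3 mod 4.
Here d = -734, and d mod 4 = 2.
d = 2 mod 4, not 1 (O_K = Z[sqrt(d)]), so disc(K) = 4d = 4 * (-734) = -2936

-2936


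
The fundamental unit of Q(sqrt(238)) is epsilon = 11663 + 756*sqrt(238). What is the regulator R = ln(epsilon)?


epsilon = 11663 + 756*sqrt(238)
= 23326.0000
R = ln(23326.0000)
= 10.0573

10.0573


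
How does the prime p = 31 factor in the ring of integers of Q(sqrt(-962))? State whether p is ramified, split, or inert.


K = Q(sqrt(-962)). Since d mod 4 = 2, disc(K) = -3848.
Check p | disc: -3848 mod 31 = 27.
p does not divide disc. Compute Legendre symbol (d/p):
30^((31-1)/2) mod 31 = -1
(d/p) = -1, so p is inert: (p) stays prime with e=1, f=2, g=1.
Therefore p is inert.

inert


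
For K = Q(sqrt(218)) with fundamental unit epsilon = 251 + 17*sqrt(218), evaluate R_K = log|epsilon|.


epsilon = 251 + 17*sqrt(218)
= 502.0020
R = ln(502.0020)
= 6.2186

6.2186


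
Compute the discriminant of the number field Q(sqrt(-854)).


For K = Q(sqrt(d)) with d squarefree: disc(K) = d if d = 1 mod 4, and disc(K) = 4d if d = 2 or 3 mod 4.
Here d = -854, and d mod 4 = 2.
d = 2 mod 4, not 1 (O_K = Z[sqrt(d)]), so disc(K) = 4d = 4 * (-854) = -3416

-3416


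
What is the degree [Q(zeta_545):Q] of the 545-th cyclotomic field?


The degree equals Euler's totient phi(545).
545 = 5 * 109
phi(545) = 432

432


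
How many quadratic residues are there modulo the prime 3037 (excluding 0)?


For prime p, the number of non-zero quadratic residues is (p-1)/2.
= (3037-1)/2
= 1518

1518


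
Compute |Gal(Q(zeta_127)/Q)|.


|Gal(Q(zeta_127)/Q)| = phi(127)
= 126

126


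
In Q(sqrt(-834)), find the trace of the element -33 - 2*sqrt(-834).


Tr(a + b*sqrt(d)) = (a + b*sqrt(d)) + (a - b*sqrt(d)) = 2a
= 2 * (-33)
= -66

-66


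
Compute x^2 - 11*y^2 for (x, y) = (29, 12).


x^2 - d*y^2
= 29^2 - 11*12^2
= 841 - 1584
= -743

-743


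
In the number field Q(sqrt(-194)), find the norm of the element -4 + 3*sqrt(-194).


N(a + b*sqrt(d)) = a^2 - d*b^2
= (-4)^2 - (-194)*(3)^2
= 16 + 1746
= 1762

1762


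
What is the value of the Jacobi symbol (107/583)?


Compute (107/583) via quadratic reciprocity:
  reciprocity: (107/583) -> -(583/107)
  reduce: (48/107)
  pull out 2: (2/107) = -1  (since 107 mod 8 = 3)
  pull out 2: (2/107) = -1  (since 107 mod 8 = 3)
  pull out 2: (2/107) = -1  (since 107 mod 8 = 3)
  pull out 2: (2/107) = -1  (since 107 mod 8 = 3)
  reciprocity: (3/107) -> -(107/3)
  reduce: (2/3)
  pull out 2: (2/3) = -1  (since 3 mod 8 = 3)
  (1/3) = 1
Product of signs = -1

-1


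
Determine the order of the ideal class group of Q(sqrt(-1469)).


K = Q(sqrt(-1469)). d mod 4 = 3, so D = disc(K) = 4d = -5876
h(K) equals the number of primitive reduced positive-definite forms (a, b, c) = a*x^2 + b*x*y + c*y^2 with b^2 - 4ac = D,
where reduced means |b| <= a <= c, with b >= 0 whenever |b| = a or a = c, and primitive means gcd(a, b, c) = 1.
Reduced forces 3a^2 <= |D| = 5876, so 1 <= a <= 44; b must have the parity of D, and c = (b^2 - D)/(4a) must be an integer >= a.
Enumerate a = 1..44, b in [-a, a]:
  a=1: (1, 0, 1469)  [1]
  a=2: (2, 2, 735)  [1]
  a=3: (3, -2, 490), (3, 2, 490)  [2]
  a=4: none
  a=5: (5, -2, 294), (5, 2, 294)  [2]
  a=6: (6, -2, 245), (6, 2, 245)  [2]
  a=7: (7, -2, 210), (7, 2, 210)  [2]
  a=8: none
  a=9: (9, -8, 165), (9, 8, 165)  [2]
  a=10: (10, -2, 147), (10, 2, 147)  [2]
  a=11: (11, -8, 135), (11, 8, 135)  [2]
  a=12: none
  a=13: (13, 0, 113)  [1]
  a=14: (14, -2, 105), (14, 2, 105)  [2]
  a=15: (15, -8, 99), (15, -2, 98), (15, 2, 98), (15, 8, 99)  [4]
  a=16..17: none
  a=18: (18, -10, 83), (18, 10, 83)  [2]
  a=19..20: none
  a=21: (21, -16, 73), (21, -2, 70), (21, 2, 70), (21, 16, 73)  [4]
  a=22: (22, -14, 69), (22, 14, 69)  [2]
  a=23: (23, -14, 66), (23, 14, 66)  [2]
  a=24: none
  a=25: (25, -18, 62), (25, 18, 62)  [2]
  a=26: (26, 26, 63)  [1]
  a=27: (27, -8, 55), (27, 8, 55)  [2]
  a=28..29: none
  a=30: (30, -22, 53), (30, -2, 49), (30, 2, 49), (30, 22, 53)  [4]
  a=31: (31, -18, 50), (31, 18, 50)  [2]
  a=32: none
  a=33: (33, -14, 46), (33, -8, 45), (33, 8, 45), (33, 14, 46)  [4]
  a=34: none
  a=35: (35, -12, 43), (35, -2, 42), (35, 2, 42), (35, 12, 43)  [4]
  a=36: none
  a=37: (37, -28, 45), (37, 28, 45)  [2]
  a=38: none
  a=39: (39, -26, 42), (39, 26, 42)  [2]
  a=40..44: none
Total reduced forms: 1 + 1 + 2 + 2 + 2 + 2 + 2 + 2 + 2 + 1 + 2 + 4 + 2 + 4 + 2 + 2 + 2 + 1 + 2 + 4 + 2 + 4 + 4 + 2 + 2 = 56
h = 56

56


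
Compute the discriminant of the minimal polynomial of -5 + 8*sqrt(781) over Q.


The element -5 + 8*sqrt(781) has minimal polynomial:
x^2 + 10*x - 49959
Discriminant = (10)^2 - 4*(-49959)
= 100 + 199836
= 199936

199936


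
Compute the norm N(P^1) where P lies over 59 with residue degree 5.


N(P^a) = p^(a*f)
= 59^(1*5)
= 59^5
= 714924299

714924299


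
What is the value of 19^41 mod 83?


p = 83 is prime and the exponent is (p-1)/2 = 41, so by Euler's criterion 19^41 = (19/83) = +1 or -1 mod 83.
Compute by square-and-multiply:
  41 = 32 + 8 + 1 (binary 101001)
  Repeated squaring mod 83: 19^1 = 19, 19^2 = 29, 19^4 = 11, 19^8 = 38, 19^16 = 33, 19^32 = 10
  19^41 = 19^32 * 19^8 * 19^1 = 10 * 38 * 19 mod 83
    10 * 38 = 380 = 48 mod 83
    48 * 19 = 912 = 82 mod 83
  19^41 = 82 mod 83
Result 82 = p - 1 = -1 mod 83: 19 is a quadratic non-residue mod 83. As a residue in [0, p-1] the value is 82.
19^41 mod 83 = 82

82


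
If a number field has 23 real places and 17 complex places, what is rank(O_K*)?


By Dirichlet's unit theorem:
rank = r1 + r2 - 1
= 23 + 17 - 1
= 39

39


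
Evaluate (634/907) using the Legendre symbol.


p = 907 is prime, so compute (634/907) with the reciprocity algorithm (Jacobi-symbol steps: pull out 2s via (2/n), flip via reciprocity, reduce):
  pull out 2: (2/907) = -1  (since 907 mod 8 = 3)
  reciprocity: (317/907) -> +(907/317)
  reduce: (273/317)
  reciprocity: (273/317) -> +(317/273)
  reduce: (44/273)
  pull out 2: (2/273) = +1  (since 273 mod 8 = 1)
  pull out 2: (2/273) = +1  (since 273 mod 8 = 1)
  reciprocity: (11/273) -> +(273/11)
  reduce: (9/11)
  reciprocity: (9/11) -> +(11/9)
  reduce: (2/9)
  pull out 2: (2/9) = +1  (since 9 mod 8 = 1)
  (1/9) = 1
Product of signs = -1
(634/907) = -1

-1


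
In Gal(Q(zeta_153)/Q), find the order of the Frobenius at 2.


The Frobenius at p in Gal(Q(zeta_n)/Q) = (Z/nZ)* is the class of p, so its order is ord_153(2), the smallest k >= 1 with 2^k = 1 mod 153.
n = 153 = 3^2 * 17, phi(153) = 96; the order divides phi(n).
Divisors of 96: 1, 2, 3, 4, 6, 8, 12, 16, 24, 32, 48, 96
Repeated squaring mod 153: 2^1 = 2, 2^2 = 4, 2^4 = 16, 2^8 = 103, 2^16 = 52, 2^32 = 103, 2^64 = 52
Test divisors in increasing order:
  k=1: 2^1 = 2 mod 153
  k=2: 2^2 = 4 mod 153
  k=3: 2^3 = 4 * 2 = 8 mod 153
  k=4: 2^4 = 16 mod 153
  k=6: 2^6 = 16 * 4 = 64 mod 153
  k=8: 2^8 = 103 mod 153
  k=12: 2^12 = 103 * 16 = 118 mod 153
  k=16: 2^16 = 52 mod 153
  k=24: 2^24 = 52 * 103 = 1 mod 153  <- first divisor giving 1
Order = 24

24


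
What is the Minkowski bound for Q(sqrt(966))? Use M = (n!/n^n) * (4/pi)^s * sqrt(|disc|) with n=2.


d = 966, d mod 4 = 2, so disc(K) = 4d = 3864; |disc(K)| = 3864
Real quadratic field, so n = 2, s = r2 = 0, r1 = 2
M = (n!/n^n) * (4/pi)^s * sqrt(|disc(K)|) = (2!/2^2) * (4/pi)^0 * sqrt(3864)
= 0.5 * 1.000000 * 62.161081
= 31.0805

31.0805


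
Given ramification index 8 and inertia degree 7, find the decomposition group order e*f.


|D_P| = e * f
= 8 * 7
= 56

56


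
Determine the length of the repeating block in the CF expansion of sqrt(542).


Run the CF algorithm for sqrt(542).
a_0 = floor(sqrt(542)) = 23; set m_0=0, q_0=1.
Recurrence: m' = q*a - m,  q' = (d - m'^2)/q,  a' = floor((a_0 + m')/q').
  step 1: m=23, q=13, a=3
  step 2: m=16, q=22, a=1
  step 3: m=6, q=23, a=1
  step 4: m=17, q=11, a=3
  step 5: m=16, q=26, a=1
  step 6: m=10, q=17, a=1
  step 7: m=7, q=29, a=1
  step 8: m=22, q=2, a=22
  step 9: m=22, q=29, a=1
  step 10: m=7, q=17, a=1
  step 11: m=10, q=26, a=1
  step 12: m=16, q=11, a=3
  step 13: m=17, q=23, a=1
  step 14: m=6, q=22, a=1
  step 15: m=16, q=13, a=3
  step 16: m=23, q=1, a=46
a_16 = 2*a_0 = 46, so the period closes here.
sqrt(542) = [23; 3, 1, 1, 3, 1, 1, 1, 22, 1, 1, 1, 3, 1, 1, 3, 46]
Period length = 16

16


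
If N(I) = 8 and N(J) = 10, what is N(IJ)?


N(IJ) = N(I) * N(J)
= 8 * 10
= 80

80


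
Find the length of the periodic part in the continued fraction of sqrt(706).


Run the CF algorithm for sqrt(706).
a_0 = floor(sqrt(706)) = 26; set m_0=0, q_0=1.
Recurrence: m' = q*a - m,  q' = (d - m'^2)/q,  a' = floor((a_0 + m')/q').
  step 1: m=26, q=30, a=1
  step 2: m=4, q=23, a=1
  step 3: m=19, q=15, a=3
  step 4: m=26, q=2, a=26
  step 5: m=26, q=15, a=3
  step 6: m=19, q=23, a=1
  step 7: m=4, q=30, a=1
  step 8: m=26, q=1, a=52
a_8 = 2*a_0 = 52, so the period closes here.
sqrt(706) = [26; 1, 1, 3, 26, 3, 1, 1, 52]
Period length = 8

8


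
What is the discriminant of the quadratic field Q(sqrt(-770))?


For K = Q(sqrt(d)) with d squarefree: disc(K) = d if d = 1 mod 4, and disc(K) = 4d if d = 2 or 3 mod 4.
Here d = -770, and d mod 4 = 2.
d = 2 mod 4, not 1 (O_K = Z[sqrt(d)]), so disc(K) = 4d = 4 * (-770) = -3080

-3080


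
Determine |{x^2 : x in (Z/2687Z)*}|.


For prime p, the number of non-zero quadratic residues is (p-1)/2.
= (2687-1)/2
= 1343

1343


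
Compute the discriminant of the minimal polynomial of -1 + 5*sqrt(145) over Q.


The element -1 + 5*sqrt(145) has minimal polynomial:
x^2 + 2*x - 3624
Discriminant = (2)^2 - 4*(-3624)
= 4 + 14496
= 14500

14500


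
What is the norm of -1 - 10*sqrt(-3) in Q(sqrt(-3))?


N(a + b*sqrt(d)) = a^2 - d*b^2
= (-1)^2 - (-3)*(-10)^2
= 1 + 300
= 301

301


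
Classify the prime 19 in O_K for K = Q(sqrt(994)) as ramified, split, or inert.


K = Q(sqrt(994)). Since d mod 4 = 2, disc(K) = 3976.
Check p | disc: 3976 mod 19 = 5.
p does not divide disc. Compute Legendre symbol (d/p):
6^((19-1)/2) mod 19 = 1
(d/p) = 1, so p splits: (p) = P*P' with e=1, f=1, g=2.
Therefore p is split.

split


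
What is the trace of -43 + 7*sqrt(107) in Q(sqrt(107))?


Tr(a + b*sqrt(d)) = (a + b*sqrt(d)) + (a - b*sqrt(d)) = 2a
= 2 * (-43)
= -86

-86


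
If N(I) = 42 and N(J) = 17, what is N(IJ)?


N(IJ) = N(I) * N(J)
= 42 * 17
= 714

714


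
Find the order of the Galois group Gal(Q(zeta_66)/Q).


|Gal(Q(zeta_66)/Q)| = phi(66)
= 20

20


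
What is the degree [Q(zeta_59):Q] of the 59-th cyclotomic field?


The degree equals Euler's totient phi(59).
59 = 59
phi(59) = 58

58


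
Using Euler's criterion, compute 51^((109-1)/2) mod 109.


p = 109 is prime and the exponent is (p-1)/2 = 54, so by Euler's criterion 51^54 = (51/109) = +1 or -1 mod 109.
Compute by square-and-multiply:
  54 = 32 + 16 + 4 + 2 (binary 110110)
  Repeated squaring mod 109: 51^1 = 51, 51^2 = 94, 51^4 = 7, 51^8 = 49, 51^16 = 3, 51^32 = 9
  51^54 = 51^32 * 51^16 * 51^4 * 51^2 = 9 * 3 * 7 * 94 mod 109
    9 * 3 = 27 = 27 mod 109
    27 * 7 = 189 = 80 mod 109
    80 * 94 = 7520 = 108 mod 109
  51^54 = 108 mod 109
Result 108 = p - 1 = -1 mod 109: 51 is a quadratic non-residue mod 109. As a residue in [0, p-1] the value is 108.
51^54 mod 109 = 108

108


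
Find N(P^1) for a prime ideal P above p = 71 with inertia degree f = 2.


N(P^a) = p^(a*f)
= 71^(1*2)
= 71^2
= 5041

5041


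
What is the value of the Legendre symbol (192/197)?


p = 197 is prime, so compute (192/197) with the reciprocity algorithm (Jacobi-symbol steps: pull out 2s via (2/n), flip via reciprocity, reduce):
  pull out 2: (2/197) = -1  (since 197 mod 8 = 5)
  pull out 2: (2/197) = -1  (since 197 mod 8 = 5)
  pull out 2: (2/197) = -1  (since 197 mod 8 = 5)
  pull out 2: (2/197) = -1  (since 197 mod 8 = 5)
  pull out 2: (2/197) = -1  (since 197 mod 8 = 5)
  pull out 2: (2/197) = -1  (since 197 mod 8 = 5)
  reciprocity: (3/197) -> +(197/3)
  reduce: (2/3)
  pull out 2: (2/3) = -1  (since 3 mod 8 = 3)
  (1/3) = 1
Product of signs = -1
(192/197) = -1

-1


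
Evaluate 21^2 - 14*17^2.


x^2 - d*y^2
= 21^2 - 14*17^2
= 441 - 4046
= -3605

-3605


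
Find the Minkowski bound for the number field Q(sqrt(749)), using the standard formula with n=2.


d = 749, d mod 4 = 1, so disc(K) = d = 749; |disc(K)| = 749
Real quadratic field, so n = 2, s = r2 = 0, r1 = 2
M = (n!/n^n) * (4/pi)^s * sqrt(|disc(K)|) = (2!/2^2) * (4/pi)^0 * sqrt(749)
= 0.5 * 1.000000 * 27.367864
= 13.6839

13.6839


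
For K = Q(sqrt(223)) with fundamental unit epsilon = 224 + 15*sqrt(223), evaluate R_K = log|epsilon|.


epsilon = 224 + 15*sqrt(223)
= 447.9978
R = ln(447.9978)
= 6.1048

6.1048


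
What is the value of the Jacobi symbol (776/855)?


Compute (776/855) via quadratic reciprocity:
  pull out 2: (2/855) = +1  (since 855 mod 8 = 7)
  pull out 2: (2/855) = +1  (since 855 mod 8 = 7)
  pull out 2: (2/855) = +1  (since 855 mod 8 = 7)
  reciprocity: (97/855) -> +(855/97)
  reduce: (79/97)
  reciprocity: (79/97) -> +(97/79)
  reduce: (18/79)
  pull out 2: (2/79) = +1  (since 79 mod 8 = 7)
  reciprocity: (9/79) -> +(79/9)
  reduce: (7/9)
  reciprocity: (7/9) -> +(9/7)
  reduce: (2/7)
  pull out 2: (2/7) = +1  (since 7 mod 8 = 7)
  (1/7) = 1
Product of signs = 1

1


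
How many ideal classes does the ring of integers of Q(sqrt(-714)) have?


K = Q(sqrt(-714)). d mod 4 = 2, so D = disc(K) = 4d = -2856
h(K) equals the number of primitive reduced positive-definite forms (a, b, c) = a*x^2 + b*x*y + c*y^2 with b^2 - 4ac = D,
where reduced means |b| <= a <= c, with b >= 0 whenever |b| = a or a = c, and primitive means gcd(a, b, c) = 1.
Reduced forces 3a^2 <= |D| = 2856, so 1 <= a <= 30; b must have the parity of D, and c = (b^2 - D)/(4a) must be an integer >= a.
Enumerate a = 1..30, b in [-a, a]:
  a=1: (1, 0, 714)  [1]
  a=2: (2, 0, 357)  [1]
  a=3: (3, 0, 238)  [1]
  a=4: none
  a=5: (5, -2, 143), (5, 2, 143)  [2]
  a=6: (6, 0, 119)  [1]
  a=7: (7, 0, 102)  [1]
  a=8..9: none
  a=10: (10, -8, 73), (10, 8, 73)  [2]
  a=11: (11, -2, 65), (11, 2, 65)  [2]
  a=12: none
  a=13: (13, -2, 55), (13, 2, 55)  [2]
  a=14: (14, 0, 51)  [1]
  a=15: (15, -12, 50), (15, 12, 50)  [2]
  a=16: none
  a=17: (17, 0, 42)  [1]
  a=18..20: none
  a=21: (21, 0, 34)  [1]
  a=22: (22, -20, 37), (22, 20, 37)  [2]
  a=23..24: none
  a=25: (25, -12, 30), (25, 12, 30)  [2]
  a=26: (26, -24, 33), (26, 24, 33)  [2]
  a=27..30: none
Total reduced forms: 1 + 1 + 1 + 2 + 1 + 1 + 2 + 2 + 2 + 1 + 2 + 1 + 1 + 2 + 2 + 2 = 24
h = 24

24


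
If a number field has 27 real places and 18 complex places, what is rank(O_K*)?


By Dirichlet's unit theorem:
rank = r1 + r2 - 1
= 27 + 18 - 1
= 44

44


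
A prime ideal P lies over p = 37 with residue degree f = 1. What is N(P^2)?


N(P^a) = p^(a*f)
= 37^(2*1)
= 37^2
= 1369

1369


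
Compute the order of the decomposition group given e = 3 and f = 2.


|D_P| = e * f
= 3 * 2
= 6

6


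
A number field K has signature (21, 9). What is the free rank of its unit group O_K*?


By Dirichlet's unit theorem:
rank = r1 + r2 - 1
= 21 + 9 - 1
= 29

29


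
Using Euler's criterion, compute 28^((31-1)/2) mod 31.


p = 31 is prime and the exponent is (p-1)/2 = 15, so by Euler's criterion 28^15 = (28/31) = +1 or -1 mod 31.
Compute by square-and-multiply:
  15 = 8 + 4 + 2 + 1 (binary 1111)
  Repeated squaring mod 31: 28^1 = 28, 28^2 = 9, 28^4 = 19, 28^8 = 20
  28^15 = 28^8 * 28^4 * 28^2 * 28^1 = 20 * 19 * 9 * 28 mod 31
    20 * 19 = 380 = 8 mod 31
    8 * 9 = 72 = 10 mod 31
    10 * 28 = 280 = 1 mod 31
  28^15 = 1 mod 31
Result 1: 28 is a quadratic residue mod 31.
28^15 mod 31 = 1

1


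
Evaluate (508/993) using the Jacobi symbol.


Compute (508/993) via quadratic reciprocity:
  pull out 2: (2/993) = +1  (since 993 mod 8 = 1)
  pull out 2: (2/993) = +1  (since 993 mod 8 = 1)
  reciprocity: (127/993) -> +(993/127)
  reduce: (104/127)
  pull out 2: (2/127) = +1  (since 127 mod 8 = 7)
  pull out 2: (2/127) = +1  (since 127 mod 8 = 7)
  pull out 2: (2/127) = +1  (since 127 mod 8 = 7)
  reciprocity: (13/127) -> +(127/13)
  reduce: (10/13)
  pull out 2: (2/13) = -1  (since 13 mod 8 = 5)
  reciprocity: (5/13) -> +(13/5)
  reduce: (3/5)
  reciprocity: (3/5) -> +(5/3)
  reduce: (2/3)
  pull out 2: (2/3) = -1  (since 3 mod 8 = 3)
  (1/3) = 1
Product of signs = 1

1


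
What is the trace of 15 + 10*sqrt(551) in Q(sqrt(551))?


Tr(a + b*sqrt(d)) = (a + b*sqrt(d)) + (a - b*sqrt(d)) = 2a
= 2 * (15)
= 30

30


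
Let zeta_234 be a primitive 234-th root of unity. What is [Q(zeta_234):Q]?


The degree equals Euler's totient phi(234).
234 = 2 * 3^2 * 13
phi(234) = 72

72


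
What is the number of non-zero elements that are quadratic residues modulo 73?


For prime p, the number of non-zero quadratic residues is (p-1)/2.
= (73-1)/2
= 36

36


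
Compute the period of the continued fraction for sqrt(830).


Run the CF algorithm for sqrt(830).
a_0 = floor(sqrt(830)) = 28; set m_0=0, q_0=1.
Recurrence: m' = q*a - m,  q' = (d - m'^2)/q,  a' = floor((a_0 + m')/q').
  step 1: m=28, q=46, a=1
  step 2: m=18, q=11, a=4
  step 3: m=26, q=14, a=3
  step 4: m=16, q=41, a=1
  step 5: m=25, q=5, a=10
  step 6: m=25, q=41, a=1
  step 7: m=16, q=14, a=3
  step 8: m=26, q=11, a=4
  step 9: m=18, q=46, a=1
  step 10: m=28, q=1, a=56
a_10 = 2*a_0 = 56, so the period closes here.
sqrt(830) = [28; 1, 4, 3, 1, 10, 1, 3, 4, 1, 56]
Period length = 10

10


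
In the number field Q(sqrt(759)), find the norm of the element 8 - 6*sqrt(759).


N(a + b*sqrt(d)) = a^2 - d*b^2
= (8)^2 - (759)*(-6)^2
= 64 - 27324
= -27260

-27260


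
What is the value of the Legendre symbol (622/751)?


p = 751 is prime, so compute (622/751) with the reciprocity algorithm (Jacobi-symbol steps: pull out 2s via (2/n), flip via reciprocity, reduce):
  pull out 2: (2/751) = +1  (since 751 mod 8 = 7)
  reciprocity: (311/751) -> -(751/311)
  reduce: (129/311)
  reciprocity: (129/311) -> +(311/129)
  reduce: (53/129)
  reciprocity: (53/129) -> +(129/53)
  reduce: (23/53)
  reciprocity: (23/53) -> +(53/23)
  reduce: (7/23)
  reciprocity: (7/23) -> -(23/7)
  reduce: (2/7)
  pull out 2: (2/7) = +1  (since 7 mod 8 = 7)
  (1/7) = 1
Product of signs = 1
(622/751) = 1

1


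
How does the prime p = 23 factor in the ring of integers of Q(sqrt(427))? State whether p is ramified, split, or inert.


K = Q(sqrt(427)). Since d mod 4 = 3, disc(K) = 1708.
Check p | disc: 1708 mod 23 = 6.
p does not divide disc. Compute Legendre symbol (d/p):
13^((23-1)/2) mod 23 = 1
(d/p) = 1, so p splits: (p) = P*P' with e=1, f=1, g=2.
Therefore p is split.

split


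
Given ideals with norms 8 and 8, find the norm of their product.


N(IJ) = N(I) * N(J)
= 8 * 8
= 64

64


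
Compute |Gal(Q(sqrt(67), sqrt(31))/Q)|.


The 2 square roots of distinct primes are multiplicatively independent over Q,
so [K:Q] = 2^2 and Gal(K/Q) is isomorphic to (Z/2Z)^2.
|Gal| = 2^2 = 4

4


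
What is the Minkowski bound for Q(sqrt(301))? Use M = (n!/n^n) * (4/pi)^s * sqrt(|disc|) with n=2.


d = 301, d mod 4 = 1, so disc(K) = d = 301; |disc(K)| = 301
Real quadratic field, so n = 2, s = r2 = 0, r1 = 2
M = (n!/n^n) * (4/pi)^s * sqrt(|disc(K)|) = (2!/2^2) * (4/pi)^0 * sqrt(301)
= 0.5 * 1.000000 * 17.349352
= 8.6747

8.6747


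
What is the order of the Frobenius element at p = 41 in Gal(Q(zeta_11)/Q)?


The Frobenius at p in Gal(Q(zeta_n)/Q) = (Z/nZ)* is the class of p, so its order is ord_11(41), the smallest k >= 1 with 41^k = 1 mod 11.
n = 11 = 11, phi(11) = 10; the order divides phi(n).
Divisors of 10: 1, 2, 5, 10
Repeated squaring mod 11: 41^1 = 8, 41^2 = 9, 41^4 = 4, 41^8 = 5
Test divisors in increasing order:
  k=1: 41^1 = 8 mod 11
  k=2: 41^2 = 9 mod 11
  k=5: 41^5 = 4 * 8 = 10 mod 11
  k=10: 41^10 = 5 * 9 = 1 mod 11  <- first divisor giving 1
Order = 10

10


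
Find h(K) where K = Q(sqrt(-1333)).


K = Q(sqrt(-1333)). d mod 4 = 3, so D = disc(K) = 4d = -5332
h(K) equals the number of primitive reduced positive-definite forms (a, b, c) = a*x^2 + b*x*y + c*y^2 with b^2 - 4ac = D,
where reduced means |b| <= a <= c, with b >= 0 whenever |b| = a or a = c, and primitive means gcd(a, b, c) = 1.
Reduced forces 3a^2 <= |D| = 5332, so 1 <= a <= 42; b must have the parity of D, and c = (b^2 - D)/(4a) must be an integer >= a.
Enumerate a = 1..42, b in [-a, a]:
  a=1: (1, 0, 1333)  [1]
  a=2: (2, 2, 667)  [1]
  a=3..6: none
  a=7: (7, -4, 191), (7, 4, 191)  [2]
  a=8..10: none
  a=11: (11, -6, 122), (11, 6, 122)  [2]
  a=12..13: none
  a=14: (14, -10, 97), (14, 10, 97)  [2]
  a=15..18: none
  a=19: (19, -8, 71), (19, 8, 71)  [2]
  a=20..21: none
  a=22: (22, -6, 61), (22, 6, 61)  [2]
  a=23: (23, -2, 58), (23, 2, 58)  [2]
  a=24..28: none
  a=29: (29, -2, 46), (29, 2, 46)  [2]
  a=30: none
  a=31: (31, 0, 43)  [1]
  a=32..36: none
  a=37: (37, 12, 37)  [1]
  a=38: (38, -30, 41), (38, 30, 41)  [2]
  a=39..42: none
Total reduced forms: 1 + 1 + 2 + 2 + 2 + 2 + 2 + 2 + 2 + 1 + 1 + 2 = 20
h = 20

20


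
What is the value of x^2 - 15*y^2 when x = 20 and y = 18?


x^2 - d*y^2
= 20^2 - 15*18^2
= 400 - 4860
= -4460

-4460


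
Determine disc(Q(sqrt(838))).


For K = Q(sqrt(d)) with d squarefree: disc(K) = d if d = 1 mod 4, and disc(K) = 4d if d = 2 or 3 mod 4.
Here d = 838, and d mod 4 = 2.
d = 2 mod 4, not 1 (O_K = Z[sqrt(d)]), so disc(K) = 4d = 4 * (838) = 3352

3352


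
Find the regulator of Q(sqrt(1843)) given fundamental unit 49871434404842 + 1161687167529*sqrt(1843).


epsilon = 49871434404842 + 1161687167529*sqrt(1843)
= 9.9743e+13
R = ln(9.9743e+13)
= 32.2336

32.2336
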